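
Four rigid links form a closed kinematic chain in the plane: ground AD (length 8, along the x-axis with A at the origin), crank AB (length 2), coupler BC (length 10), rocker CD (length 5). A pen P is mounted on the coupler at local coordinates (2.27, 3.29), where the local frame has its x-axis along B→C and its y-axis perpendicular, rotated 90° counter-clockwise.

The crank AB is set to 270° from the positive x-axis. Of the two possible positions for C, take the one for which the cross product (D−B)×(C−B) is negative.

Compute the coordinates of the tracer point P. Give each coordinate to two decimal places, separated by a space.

A=(0,0), D=(8.00,0)
B = A + 2.00·(cos270°, sin270°) = (-0.0000, -2.0000)
|BD| = 8.2462
circle(B,10.00) ∩ circle(D,5.00): a=8.6706, h=4.9820
  candidates: C₊=(7.2035,4.9361) cross=41.082; C₋=(9.6201,-4.7303) cross=-41.082
  mode - wants cross < 0 → take C=(9.6201,-4.7303) (cross=-41.082)
ex = (C−B)/|BC| = (0.9620,-0.2730); ey = (0.2730,0.9620)
P = B + 2.27·ex + 3.29·ey = (3.0820,0.5452)

3.08 0.55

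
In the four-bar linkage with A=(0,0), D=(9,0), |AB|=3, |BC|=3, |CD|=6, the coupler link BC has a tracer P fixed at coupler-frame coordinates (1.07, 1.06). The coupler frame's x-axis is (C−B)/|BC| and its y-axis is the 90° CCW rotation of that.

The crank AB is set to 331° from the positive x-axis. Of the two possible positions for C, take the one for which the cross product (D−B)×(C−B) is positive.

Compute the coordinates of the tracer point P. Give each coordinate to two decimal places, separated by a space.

A=(0,0), D=(9.00,0)
B = A + 3.00·(cos331°, sin331°) = (2.6239, -1.4544)
|BD| = 6.5399
circle(B,3.00) ∩ circle(D,6.00): a=1.2057, h=2.7470
  candidates: C₊=(3.1885,1.4920) cross=17.965; C₋=(4.4103,-3.8645) cross=-17.965
  mode + wants cross > 0 → take C=(3.1885,1.4920) (cross=17.965)
ex = (C−B)/|BC| = (0.1882,0.9821); ey = (-0.9821,0.1882)
P = B + 1.07·ex + 1.06·ey = (1.7842,-0.2041)

1.78 -0.20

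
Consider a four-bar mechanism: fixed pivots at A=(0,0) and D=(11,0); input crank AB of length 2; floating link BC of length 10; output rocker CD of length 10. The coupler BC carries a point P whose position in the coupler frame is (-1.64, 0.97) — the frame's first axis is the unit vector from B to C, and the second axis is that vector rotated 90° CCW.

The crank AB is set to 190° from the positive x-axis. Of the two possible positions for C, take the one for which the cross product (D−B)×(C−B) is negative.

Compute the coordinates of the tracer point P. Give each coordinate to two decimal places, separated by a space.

-2.35 1.52

A=(0,0), D=(11.00,0)
B = A + 2.00·(cos190°, sin190°) = (-1.9696, -0.3473)
|BD| = 12.9743
circle(B,10.00) ∩ circle(D,10.00): a=6.4871, h=7.6103
  candidates: C₊=(4.3115,7.4340) cross=98.738; C₋=(4.7189,-7.7813) cross=-98.738
  mode - wants cross < 0 → take C=(4.7189,-7.7813) (cross=-98.738)
ex = (C−B)/|BC| = (0.6689,-0.7434); ey = (0.7434,0.6689)
P = B + -1.64·ex + 0.97·ey = (-2.3454,1.5207)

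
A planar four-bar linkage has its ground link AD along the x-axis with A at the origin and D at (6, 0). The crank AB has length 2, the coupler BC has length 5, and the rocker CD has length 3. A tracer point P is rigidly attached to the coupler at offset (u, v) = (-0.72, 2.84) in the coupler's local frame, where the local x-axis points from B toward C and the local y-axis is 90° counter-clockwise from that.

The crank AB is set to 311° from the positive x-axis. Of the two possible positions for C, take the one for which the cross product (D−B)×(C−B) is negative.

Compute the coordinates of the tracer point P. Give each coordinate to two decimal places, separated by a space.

A=(0,0), D=(6.00,0)
B = A + 2.00·(cos311°, sin311°) = (1.3121, -1.5094)
|BD| = 4.9249
circle(B,5.00) ∩ circle(D,3.00): a=4.0868, h=2.8806
  candidates: C₊=(4.3194,2.4851) cross=14.186; C₋=(6.0851,-2.9988) cross=-14.186
  mode - wants cross < 0 → take C=(6.0851,-2.9988) (cross=-14.186)
ex = (C−B)/|BC| = (0.9546,-0.2979); ey = (0.2979,0.9546)
P = B + -0.72·ex + 2.84·ey = (1.4708,1.4161)

1.47 1.42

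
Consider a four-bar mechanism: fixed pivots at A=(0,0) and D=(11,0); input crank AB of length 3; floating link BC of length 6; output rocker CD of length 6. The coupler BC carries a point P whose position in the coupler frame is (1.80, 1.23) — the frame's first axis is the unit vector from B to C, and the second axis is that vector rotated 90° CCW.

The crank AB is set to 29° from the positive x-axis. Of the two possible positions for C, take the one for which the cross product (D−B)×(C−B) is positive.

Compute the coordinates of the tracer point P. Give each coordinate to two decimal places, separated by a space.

3.39 3.49

A=(0,0), D=(11.00,0)
B = A + 3.00·(cos29°, sin29°) = (2.6239, 1.4544)
|BD| = 8.5015
circle(B,6.00) ∩ circle(D,6.00): a=4.2507, h=4.2345
  candidates: C₊=(7.5364,4.8993) cross=36.000; C₋=(6.0875,-3.4449) cross=-36.000
  mode + wants cross > 0 → take C=(7.5364,4.8993) (cross=36.000)
ex = (C−B)/|BC| = (0.8188,0.5741); ey = (-0.5741,0.8188)
P = B + 1.80·ex + 1.23·ey = (3.3914,3.4950)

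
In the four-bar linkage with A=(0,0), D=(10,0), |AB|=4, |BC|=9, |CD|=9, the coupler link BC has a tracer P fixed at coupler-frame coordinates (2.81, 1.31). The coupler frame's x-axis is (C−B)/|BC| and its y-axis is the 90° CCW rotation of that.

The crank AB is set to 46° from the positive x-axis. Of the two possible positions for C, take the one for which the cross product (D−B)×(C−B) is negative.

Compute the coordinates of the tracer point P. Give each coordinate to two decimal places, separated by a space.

A=(0,0), D=(10.00,0)
B = A + 4.00·(cos46°, sin46°) = (2.7786, 2.8774)
|BD| = 7.7735
circle(B,9.00) ∩ circle(D,9.00): a=3.8868, h=8.1175
  candidates: C₊=(9.3940,8.9796) cross=63.101; C₋=(3.3846,-6.1022) cross=-63.101
  mode - wants cross < 0 → take C=(3.3846,-6.1022) (cross=-63.101)
ex = (C−B)/|BC| = (0.0673,-0.9977); ey = (0.9977,0.0673)
P = B + 2.81·ex + 1.31·ey = (4.2749,0.1619)

4.27 0.16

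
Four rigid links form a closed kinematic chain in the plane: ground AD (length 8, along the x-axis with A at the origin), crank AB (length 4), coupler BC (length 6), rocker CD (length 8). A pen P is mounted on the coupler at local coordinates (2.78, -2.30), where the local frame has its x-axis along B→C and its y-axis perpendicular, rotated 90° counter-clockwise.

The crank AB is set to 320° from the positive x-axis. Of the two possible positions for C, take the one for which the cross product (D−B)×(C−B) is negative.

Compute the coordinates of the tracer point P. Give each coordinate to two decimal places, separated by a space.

A=(0,0), D=(8.00,0)
B = A + 4.00·(cos320°, sin320°) = (3.0642, -2.5712)
|BD| = 5.5654
circle(B,6.00) ∩ circle(D,8.00): a=0.2671, h=5.9941
  candidates: C₊=(0.5319,2.8683) cross=33.359; C₋=(6.0703,-7.7638) cross=-33.359
  mode - wants cross < 0 → take C=(6.0703,-7.7638) (cross=-33.359)
ex = (C−B)/|BC| = (0.5010,-0.8654); ey = (0.8654,0.5010)
P = B + 2.78·ex + -2.30·ey = (2.4665,-6.1294)

2.47 -6.13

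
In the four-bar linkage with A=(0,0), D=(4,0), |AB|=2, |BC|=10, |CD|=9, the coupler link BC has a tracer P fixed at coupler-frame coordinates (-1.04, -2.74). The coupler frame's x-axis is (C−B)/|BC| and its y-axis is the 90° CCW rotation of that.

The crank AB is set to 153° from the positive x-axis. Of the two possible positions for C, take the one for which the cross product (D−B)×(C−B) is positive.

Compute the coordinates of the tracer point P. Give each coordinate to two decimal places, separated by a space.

A=(0,0), D=(4.00,0)
B = A + 2.00·(cos153°, sin153°) = (-1.7820, 0.9080)
|BD| = 5.8529
circle(B,10.00) ∩ circle(D,9.00): a=4.5496, h=8.9051
  candidates: C₊=(4.0940,8.9995) cross=52.121; C₋=(1.3310,-8.5951) cross=-52.121
  mode + wants cross > 0 → take C=(4.0940,8.9995) (cross=52.121)
ex = (C−B)/|BC| = (0.5876,0.8092); ey = (-0.8092,0.5876)
P = B + -1.04·ex + -2.74·ey = (-0.1760,-1.5436)

-0.18 -1.54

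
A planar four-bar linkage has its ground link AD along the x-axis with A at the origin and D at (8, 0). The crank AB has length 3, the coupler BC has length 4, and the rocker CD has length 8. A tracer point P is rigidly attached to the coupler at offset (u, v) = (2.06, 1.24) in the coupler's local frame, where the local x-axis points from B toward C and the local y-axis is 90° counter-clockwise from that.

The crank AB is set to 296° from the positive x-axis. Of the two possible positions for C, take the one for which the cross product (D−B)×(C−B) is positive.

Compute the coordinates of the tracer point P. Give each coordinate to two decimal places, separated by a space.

A=(0,0), D=(8.00,0)
B = A + 3.00·(cos296°, sin296°) = (1.3151, -2.6964)
|BD| = 7.2082
circle(B,4.00) ∩ circle(D,8.00): a=0.2746, h=3.9906
  candidates: C₊=(0.0770,1.1072) cross=28.765; C₋=(3.0625,-6.2945) cross=-28.765
  mode + wants cross > 0 → take C=(0.0770,1.1072) (cross=28.765)
ex = (C−B)/|BC| = (-0.3095,0.9509); ey = (-0.9509,-0.3095)
P = B + 2.06·ex + 1.24·ey = (-0.5016,-1.1214)

-0.50 -1.12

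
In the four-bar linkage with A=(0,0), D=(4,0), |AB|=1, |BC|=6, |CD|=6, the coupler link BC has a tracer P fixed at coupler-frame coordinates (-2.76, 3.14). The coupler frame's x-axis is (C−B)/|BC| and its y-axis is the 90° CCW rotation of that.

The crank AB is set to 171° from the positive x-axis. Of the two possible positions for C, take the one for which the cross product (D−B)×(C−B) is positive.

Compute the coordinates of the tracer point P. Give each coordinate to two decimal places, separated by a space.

A=(0,0), D=(4.00,0)
B = A + 1.00·(cos171°, sin171°) = (-0.9877, 0.1564)
|BD| = 4.9901
circle(B,6.00) ∩ circle(D,6.00): a=2.4951, h=5.4566
  candidates: C₊=(1.6772,5.5321) cross=27.229; C₋=(1.3351,-5.3757) cross=-27.229
  mode + wants cross > 0 → take C=(1.6772,5.5321) (cross=27.229)
ex = (C−B)/|BC| = (0.4442,0.8960); ey = (-0.8960,0.4442)
P = B + -2.76·ex + 3.14·ey = (-5.0268,-0.9218)

-5.03 -0.92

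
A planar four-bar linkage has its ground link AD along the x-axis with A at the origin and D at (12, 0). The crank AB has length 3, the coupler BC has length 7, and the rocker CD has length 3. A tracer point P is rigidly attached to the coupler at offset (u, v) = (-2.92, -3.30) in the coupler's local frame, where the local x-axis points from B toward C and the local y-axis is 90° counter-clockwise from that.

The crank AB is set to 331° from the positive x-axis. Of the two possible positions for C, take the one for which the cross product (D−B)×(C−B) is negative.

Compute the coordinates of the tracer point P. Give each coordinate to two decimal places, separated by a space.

A=(0,0), D=(12.00,0)
B = A + 3.00·(cos331°, sin331°) = (2.6239, -1.4544)
|BD| = 9.4883
circle(B,7.00) ∩ circle(D,3.00): a=6.8520, h=1.4318
  candidates: C₊=(9.1754,1.0108) cross=13.585; C₋=(9.6144,-1.8190) cross=-13.585
  mode - wants cross < 0 → take C=(9.6144,-1.8190) (cross=-13.585)
ex = (C−B)/|BC| = (0.9986,-0.0521); ey = (0.0521,0.9986)
P = B + -2.92·ex + -3.30·ey = (-0.4640,-4.5979)

-0.46 -4.60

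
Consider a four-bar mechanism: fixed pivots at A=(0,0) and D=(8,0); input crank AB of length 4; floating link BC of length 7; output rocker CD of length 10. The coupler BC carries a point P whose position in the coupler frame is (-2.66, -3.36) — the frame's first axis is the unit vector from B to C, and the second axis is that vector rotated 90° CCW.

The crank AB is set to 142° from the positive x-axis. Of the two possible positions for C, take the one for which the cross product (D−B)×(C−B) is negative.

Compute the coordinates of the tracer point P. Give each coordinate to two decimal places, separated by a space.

A=(0,0), D=(8.00,0)
B = A + 4.00·(cos142°, sin142°) = (-3.1520, 2.4626)
|BD| = 11.4207
circle(B,7.00) ∩ circle(D,10.00): a=3.4776, h=6.0751
  candidates: C₊=(1.5537,7.6449) cross=69.382; C₋=(-1.0662,-4.2194) cross=-69.382
  mode - wants cross < 0 → take C=(-1.0662,-4.2194) (cross=-69.382)
ex = (C−B)/|BC| = (0.2980,-0.9546); ey = (0.9546,0.2980)
P = B + -2.66·ex + -3.36·ey = (-7.1520,4.0006)

-7.15 4.00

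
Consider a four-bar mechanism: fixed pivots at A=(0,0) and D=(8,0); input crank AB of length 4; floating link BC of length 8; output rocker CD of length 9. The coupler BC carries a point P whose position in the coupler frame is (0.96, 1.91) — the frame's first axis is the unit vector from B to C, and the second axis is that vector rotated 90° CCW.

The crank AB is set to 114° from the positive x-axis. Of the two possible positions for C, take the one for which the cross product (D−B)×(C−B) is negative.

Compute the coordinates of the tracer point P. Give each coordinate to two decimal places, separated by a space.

0.44 3.11

A=(0,0), D=(8.00,0)
B = A + 4.00·(cos114°, sin114°) = (-1.6269, 3.6542)
|BD| = 10.2971
circle(B,8.00) ∩ circle(D,9.00): a=4.3231, h=6.7313
  candidates: C₊=(4.8036,8.4132) cross=69.313; C₋=(0.0260,-4.1732) cross=-69.313
  mode - wants cross < 0 → take C=(0.0260,-4.1732) (cross=-69.313)
ex = (C−B)/|BC| = (0.2066,-0.9784); ey = (0.9784,0.2066)
P = B + 0.96·ex + 1.91·ey = (0.4402,3.1095)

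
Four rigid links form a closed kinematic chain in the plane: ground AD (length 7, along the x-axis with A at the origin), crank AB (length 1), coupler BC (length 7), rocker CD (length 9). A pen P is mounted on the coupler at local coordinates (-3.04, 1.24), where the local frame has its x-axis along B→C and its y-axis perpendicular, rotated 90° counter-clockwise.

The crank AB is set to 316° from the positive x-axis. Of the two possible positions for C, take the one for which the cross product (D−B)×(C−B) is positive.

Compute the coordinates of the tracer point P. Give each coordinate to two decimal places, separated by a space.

A=(0,0), D=(7.00,0)
B = A + 1.00·(cos316°, sin316°) = (0.7193, -0.6947)
|BD| = 6.3190
circle(B,7.00) ∩ circle(D,9.00): a=0.6274, h=6.9718
  candidates: C₊=(0.5765,6.3039) cross=44.055; C₋=(2.1094,-7.5553) cross=-44.055
  mode + wants cross > 0 → take C=(0.5765,6.3039) (cross=44.055)
ex = (C−B)/|BC| = (-0.0204,0.9998); ey = (-0.9998,-0.0204)
P = B + -3.04·ex + 1.24·ey = (-0.4584,-3.7593)

-0.46 -3.76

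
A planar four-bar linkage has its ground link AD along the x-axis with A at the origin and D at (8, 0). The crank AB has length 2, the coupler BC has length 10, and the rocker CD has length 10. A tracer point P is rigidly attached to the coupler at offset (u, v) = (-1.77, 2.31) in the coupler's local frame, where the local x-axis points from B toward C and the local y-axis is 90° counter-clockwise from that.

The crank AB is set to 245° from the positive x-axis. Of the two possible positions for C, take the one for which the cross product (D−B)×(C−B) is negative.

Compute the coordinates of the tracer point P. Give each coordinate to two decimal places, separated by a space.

A=(0,0), D=(8.00,0)
B = A + 2.00·(cos245°, sin245°) = (-0.8452, -1.8126)
|BD| = 9.0291
circle(B,10.00) ∩ circle(D,10.00): a=4.5145, h=8.9230
  candidates: C₊=(1.7861,7.8350) cross=80.566; C₋=(5.3687,-9.6476) cross=-80.566
  mode - wants cross < 0 → take C=(5.3687,-9.6476) (cross=-80.566)
ex = (C−B)/|BC| = (0.6214,-0.7835); ey = (0.7835,0.6214)
P = B + -1.77·ex + 2.31·ey = (-0.1352,1.0096)

-0.14 1.01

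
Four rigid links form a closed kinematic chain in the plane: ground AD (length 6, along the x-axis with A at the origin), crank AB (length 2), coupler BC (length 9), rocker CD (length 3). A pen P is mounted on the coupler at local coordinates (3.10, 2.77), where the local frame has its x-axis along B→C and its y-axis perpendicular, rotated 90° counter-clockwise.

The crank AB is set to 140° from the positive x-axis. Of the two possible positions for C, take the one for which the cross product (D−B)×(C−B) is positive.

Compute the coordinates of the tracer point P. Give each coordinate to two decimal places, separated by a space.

1.10 4.50

A=(0,0), D=(6.00,0)
B = A + 2.00·(cos140°, sin140°) = (-1.5321, 1.2856)
|BD| = 7.6410
circle(B,9.00) ∩ circle(D,3.00): a=8.5319, h=2.8647
  candidates: C₊=(7.3602,2.6739) cross=21.889; C₋=(6.3962,-2.9737) cross=-21.889
  mode + wants cross > 0 → take C=(7.3602,2.6739) (cross=21.889)
ex = (C−B)/|BC| = (0.9880,0.1543); ey = (-0.1543,0.9880)
P = B + 3.10·ex + 2.77·ey = (1.1035,4.5006)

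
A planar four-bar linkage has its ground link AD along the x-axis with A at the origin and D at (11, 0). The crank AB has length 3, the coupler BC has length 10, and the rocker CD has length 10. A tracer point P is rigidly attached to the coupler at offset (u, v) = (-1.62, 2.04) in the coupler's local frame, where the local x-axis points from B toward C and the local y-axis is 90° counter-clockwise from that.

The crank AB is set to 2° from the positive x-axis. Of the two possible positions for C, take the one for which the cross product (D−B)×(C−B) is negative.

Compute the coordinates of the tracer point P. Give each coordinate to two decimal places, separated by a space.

A=(0,0), D=(11.00,0)
B = A + 3.00·(cos2°, sin2°) = (2.9982, 0.1047)
|BD| = 8.0025
circle(B,10.00) ∩ circle(D,10.00): a=4.0013, h=9.1646
  candidates: C₊=(7.1190,9.2162) cross=73.340; C₋=(6.8792,-9.1115) cross=-73.340
  mode - wants cross < 0 → take C=(6.8792,-9.1115) (cross=-73.340)
ex = (C−B)/|BC| = (0.3881,-0.9216); ey = (0.9216,0.3881)
P = B + -1.62·ex + 2.04·ey = (4.2495,2.3894)

4.25 2.39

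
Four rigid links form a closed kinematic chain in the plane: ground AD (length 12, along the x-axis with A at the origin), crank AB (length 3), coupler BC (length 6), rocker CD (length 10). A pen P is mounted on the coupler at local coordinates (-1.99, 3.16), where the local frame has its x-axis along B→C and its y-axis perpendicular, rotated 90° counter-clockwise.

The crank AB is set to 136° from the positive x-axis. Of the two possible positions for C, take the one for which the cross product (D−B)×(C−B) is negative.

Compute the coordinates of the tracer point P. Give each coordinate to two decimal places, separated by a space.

-1.44 5.75

A=(0,0), D=(12.00,0)
B = A + 3.00·(cos136°, sin136°) = (-2.1580, 2.0840)
|BD| = 14.3106
circle(B,6.00) ∩ circle(D,10.00): a=4.9192, h=3.4354
  candidates: C₊=(3.2090,4.7664) cross=49.162; C₋=(2.2084,-2.0311) cross=-49.162
  mode - wants cross < 0 → take C=(2.2084,-2.0311) (cross=-49.162)
ex = (C−B)/|BC| = (0.7277,-0.6858); ey = (0.6858,0.7277)
P = B + -1.99·ex + 3.16·ey = (-1.4389,5.7485)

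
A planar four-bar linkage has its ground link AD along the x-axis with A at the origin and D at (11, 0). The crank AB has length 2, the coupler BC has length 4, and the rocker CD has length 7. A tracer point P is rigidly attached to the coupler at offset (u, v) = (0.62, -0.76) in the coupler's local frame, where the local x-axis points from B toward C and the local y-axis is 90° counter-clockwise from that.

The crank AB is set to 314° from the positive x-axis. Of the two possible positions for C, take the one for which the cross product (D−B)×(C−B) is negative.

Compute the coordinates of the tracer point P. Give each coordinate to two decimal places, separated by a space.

1.56 -2.40

A=(0,0), D=(11.00,0)
B = A + 2.00·(cos314°, sin314°) = (1.3893, -1.4387)
|BD| = 9.7178
circle(B,4.00) ∩ circle(D,7.00): a=3.1610, h=2.4512
  candidates: C₊=(4.1526,1.4535) cross=23.820; C₋=(4.8783,-3.3949) cross=-23.820
  mode - wants cross < 0 → take C=(4.8783,-3.3949) (cross=-23.820)
ex = (C−B)/|BC| = (0.8723,-0.4891); ey = (0.4891,0.8723)
P = B + 0.62·ex + -0.76·ey = (1.5584,-2.4048)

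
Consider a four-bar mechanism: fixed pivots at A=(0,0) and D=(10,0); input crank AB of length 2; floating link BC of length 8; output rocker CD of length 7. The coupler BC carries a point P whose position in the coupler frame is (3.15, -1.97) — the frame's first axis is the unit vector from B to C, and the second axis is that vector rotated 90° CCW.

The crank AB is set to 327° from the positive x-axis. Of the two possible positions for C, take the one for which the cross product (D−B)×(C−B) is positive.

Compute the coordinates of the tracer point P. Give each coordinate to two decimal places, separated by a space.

A=(0,0), D=(10.00,0)
B = A + 2.00·(cos327°, sin327°) = (1.6773, -1.0893)
|BD| = 8.3936
circle(B,8.00) ∩ circle(D,7.00): a=5.0904, h=6.1716
  candidates: C₊=(5.9237,5.6907) cross=51.802; C₋=(7.5256,-6.5481) cross=-51.802
  mode + wants cross > 0 → take C=(5.9237,5.6907) (cross=51.802)
ex = (C−B)/|BC| = (0.5308,0.8475); ey = (-0.8475,0.5308)
P = B + 3.15·ex + -1.97·ey = (5.0189,0.5347)

5.02 0.53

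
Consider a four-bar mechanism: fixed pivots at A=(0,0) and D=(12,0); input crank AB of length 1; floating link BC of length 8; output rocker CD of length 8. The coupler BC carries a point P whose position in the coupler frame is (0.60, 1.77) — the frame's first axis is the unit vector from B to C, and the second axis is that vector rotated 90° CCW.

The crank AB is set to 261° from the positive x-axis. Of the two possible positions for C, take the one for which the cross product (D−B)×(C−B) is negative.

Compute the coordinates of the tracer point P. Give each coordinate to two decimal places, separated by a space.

1.36 0.10

A=(0,0), D=(12.00,0)
B = A + 1.00·(cos261°, sin261°) = (-0.1564, -0.9877)
|BD| = 12.1965
circle(B,8.00) ∩ circle(D,8.00): a=6.0982, h=5.1780
  candidates: C₊=(5.5025,4.6671) cross=63.153; C₋=(6.3411,-5.6548) cross=-63.153
  mode - wants cross < 0 → take C=(6.3411,-5.6548) (cross=-63.153)
ex = (C−B)/|BC| = (0.8122,-0.5834); ey = (0.5834,0.8122)
P = B + 0.60·ex + 1.77·ey = (1.3635,0.0999)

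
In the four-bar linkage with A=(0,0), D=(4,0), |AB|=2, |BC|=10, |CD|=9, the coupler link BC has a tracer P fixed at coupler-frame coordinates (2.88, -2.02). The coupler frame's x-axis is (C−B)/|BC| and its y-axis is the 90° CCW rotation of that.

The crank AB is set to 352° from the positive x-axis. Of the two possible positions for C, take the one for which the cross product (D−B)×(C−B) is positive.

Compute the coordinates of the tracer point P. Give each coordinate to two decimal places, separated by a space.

A=(0,0), D=(4.00,0)
B = A + 2.00·(cos352°, sin352°) = (1.9805, -0.2783)
|BD| = 2.0386
circle(B,10.00) ∩ circle(D,9.00): a=5.6794, h=8.2307
  candidates: C₊=(6.4830,8.6507) cross=16.779; C₋=(8.7306,-7.6565) cross=-16.779
  mode + wants cross > 0 → take C=(6.4830,8.6507) (cross=16.779)
ex = (C−B)/|BC| = (0.4502,0.8929); ey = (-0.8929,0.4502)
P = B + 2.88·ex + -2.02·ey = (5.0809,1.3837)

5.08 1.38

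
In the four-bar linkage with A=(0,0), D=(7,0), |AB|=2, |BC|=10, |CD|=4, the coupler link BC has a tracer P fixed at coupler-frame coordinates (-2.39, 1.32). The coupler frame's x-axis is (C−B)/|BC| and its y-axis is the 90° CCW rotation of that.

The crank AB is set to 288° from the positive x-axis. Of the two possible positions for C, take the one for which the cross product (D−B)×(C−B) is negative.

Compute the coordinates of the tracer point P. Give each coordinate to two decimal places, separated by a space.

-1.80 -0.63

A=(0,0), D=(7.00,0)
B = A + 2.00·(cos288°, sin288°) = (0.6180, -1.9021)
|BD| = 6.6594
circle(B,10.00) ∩ circle(D,4.00): a=9.6366, h=2.6714
  candidates: C₊=(9.0901,3.4105) cross=17.790; C₋=(10.6162,-1.7097) cross=-17.790
  mode - wants cross < 0 → take C=(10.6162,-1.7097) (cross=-17.790)
ex = (C−B)/|BC| = (0.9998,0.0192); ey = (-0.0192,0.9998)
P = B + -2.39·ex + 1.32·ey = (-1.7969,-0.6283)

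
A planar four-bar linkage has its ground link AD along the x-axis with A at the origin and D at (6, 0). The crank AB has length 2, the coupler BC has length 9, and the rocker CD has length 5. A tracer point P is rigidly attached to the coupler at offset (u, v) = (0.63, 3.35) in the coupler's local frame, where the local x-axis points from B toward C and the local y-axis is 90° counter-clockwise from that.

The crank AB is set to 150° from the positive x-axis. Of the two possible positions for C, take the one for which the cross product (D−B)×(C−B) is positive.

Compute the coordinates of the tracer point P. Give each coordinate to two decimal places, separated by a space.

-2.65 4.28

A=(0,0), D=(6.00,0)
B = A + 2.00·(cos150°, sin150°) = (-1.7321, 1.0000)
|BD| = 7.7964
circle(B,9.00) ∩ circle(D,5.00): a=7.4896, h=4.9906
  candidates: C₊=(6.3358,4.9887) cross=38.909; C₋=(5.0556,-4.9100) cross=-38.909
  mode + wants cross > 0 → take C=(6.3358,4.9887) (cross=38.909)
ex = (C−B)/|BC| = (0.8964,0.4432); ey = (-0.4432,0.8964)
P = B + 0.63·ex + 3.35·ey = (-2.6520,4.2822)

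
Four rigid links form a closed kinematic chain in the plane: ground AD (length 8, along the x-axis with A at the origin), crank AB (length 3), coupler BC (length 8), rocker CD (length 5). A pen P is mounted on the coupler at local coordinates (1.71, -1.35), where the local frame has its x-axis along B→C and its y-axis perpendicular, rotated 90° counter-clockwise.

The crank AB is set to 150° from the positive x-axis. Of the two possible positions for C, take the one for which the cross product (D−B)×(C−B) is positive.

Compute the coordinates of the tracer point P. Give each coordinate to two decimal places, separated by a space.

-0.55 0.75

A=(0,0), D=(8.00,0)
B = A + 3.00·(cos150°, sin150°) = (-2.5981, 1.5000)
|BD| = 10.7037
circle(B,8.00) ∩ circle(D,5.00): a=7.1737, h=3.5410
  candidates: C₊=(5.0010,4.0008) cross=37.902; C₋=(4.0086,-3.0114) cross=-37.902
  mode + wants cross > 0 → take C=(5.0010,4.0008) (cross=37.902)
ex = (C−B)/|BC| = (0.9499,0.3126); ey = (-0.3126,0.9499)
P = B + 1.71·ex + -1.35·ey = (-0.5518,0.7522)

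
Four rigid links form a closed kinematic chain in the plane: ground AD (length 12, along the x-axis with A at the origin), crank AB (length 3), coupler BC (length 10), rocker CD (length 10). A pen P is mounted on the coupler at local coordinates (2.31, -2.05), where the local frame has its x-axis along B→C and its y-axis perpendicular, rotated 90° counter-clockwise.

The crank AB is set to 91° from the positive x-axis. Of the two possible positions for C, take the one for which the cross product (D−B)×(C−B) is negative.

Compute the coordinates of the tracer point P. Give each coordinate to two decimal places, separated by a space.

-0.96 0.05

A=(0,0), D=(12.00,0)
B = A + 3.00·(cos91°, sin91°) = (-0.0524, 2.9995)
|BD| = 12.4200
circle(B,10.00) ∩ circle(D,10.00): a=6.2100, h=7.8381
  candidates: C₊=(7.8668,9.1059) cross=97.349; C₋=(4.0808,-6.1063) cross=-97.349
  mode - wants cross < 0 → take C=(4.0808,-6.1063) (cross=-97.349)
ex = (C−B)/|BC| = (0.4133,-0.9106); ey = (0.9106,0.4133)
P = B + 2.31·ex + -2.05·ey = (-0.9643,0.0488)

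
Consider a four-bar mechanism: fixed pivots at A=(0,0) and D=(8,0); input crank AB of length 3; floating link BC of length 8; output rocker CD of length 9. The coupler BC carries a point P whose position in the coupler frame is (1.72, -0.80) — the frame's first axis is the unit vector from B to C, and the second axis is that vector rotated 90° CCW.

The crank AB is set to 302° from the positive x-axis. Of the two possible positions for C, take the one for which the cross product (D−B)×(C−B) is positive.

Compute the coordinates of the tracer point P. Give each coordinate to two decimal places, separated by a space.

A=(0,0), D=(8.00,0)
B = A + 3.00·(cos302°, sin302°) = (1.5898, -2.5441)
|BD| = 6.8967
circle(B,8.00) ∩ circle(D,9.00): a=2.2158, h=7.6870
  candidates: C₊=(0.8136,5.4181) cross=53.015; C₋=(6.4850,-8.8716) cross=-53.015
  mode + wants cross > 0 → take C=(0.8136,5.4181) (cross=53.015)
ex = (C−B)/|BC| = (-0.0970,0.9953); ey = (-0.9953,-0.0970)
P = B + 1.72·ex + -0.80·ey = (2.2191,-0.7546)

2.22 -0.75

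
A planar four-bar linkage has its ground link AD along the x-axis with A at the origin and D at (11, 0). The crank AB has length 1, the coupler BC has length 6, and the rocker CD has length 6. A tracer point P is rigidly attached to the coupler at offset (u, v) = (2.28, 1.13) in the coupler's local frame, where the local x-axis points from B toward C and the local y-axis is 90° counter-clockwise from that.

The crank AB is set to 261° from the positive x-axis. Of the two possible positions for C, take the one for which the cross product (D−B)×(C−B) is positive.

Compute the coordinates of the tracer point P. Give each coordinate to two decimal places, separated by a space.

A=(0,0), D=(11.00,0)
B = A + 1.00·(cos261°, sin261°) = (-0.1564, -0.9877)
|BD| = 11.2001
circle(B,6.00) ∩ circle(D,6.00): a=5.6000, h=2.1540
  candidates: C₊=(5.2318,1.6517) cross=24.125; C₋=(5.6117,-2.6394) cross=-24.125
  mode + wants cross > 0 → take C=(5.2318,1.6517) (cross=24.125)
ex = (C−B)/|BC| = (0.8980,0.4399); ey = (-0.4399,0.8980)
P = B + 2.28·ex + 1.13·ey = (1.3940,1.0301)

1.39 1.03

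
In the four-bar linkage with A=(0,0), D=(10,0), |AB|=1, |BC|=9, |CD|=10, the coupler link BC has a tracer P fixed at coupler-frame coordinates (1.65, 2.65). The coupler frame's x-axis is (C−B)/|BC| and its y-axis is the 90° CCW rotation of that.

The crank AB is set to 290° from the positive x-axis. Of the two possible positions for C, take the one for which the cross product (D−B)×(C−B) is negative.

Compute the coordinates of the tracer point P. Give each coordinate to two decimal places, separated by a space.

A=(0,0), D=(10.00,0)
B = A + 1.00·(cos290°, sin290°) = (0.3420, -0.9397)
|BD| = 9.7036
circle(B,9.00) ∩ circle(D,10.00): a=3.8728, h=8.1241
  candidates: C₊=(3.4099,7.5213) cross=78.833; C₋=(4.9833,-8.6506) cross=-78.833
  mode - wants cross < 0 → take C=(4.9833,-8.6506) (cross=-78.833)
ex = (C−B)/|BC| = (0.5157,-0.8568); ey = (0.8568,0.5157)
P = B + 1.65·ex + 2.65·ey = (3.4634,-0.9868)

3.46 -0.99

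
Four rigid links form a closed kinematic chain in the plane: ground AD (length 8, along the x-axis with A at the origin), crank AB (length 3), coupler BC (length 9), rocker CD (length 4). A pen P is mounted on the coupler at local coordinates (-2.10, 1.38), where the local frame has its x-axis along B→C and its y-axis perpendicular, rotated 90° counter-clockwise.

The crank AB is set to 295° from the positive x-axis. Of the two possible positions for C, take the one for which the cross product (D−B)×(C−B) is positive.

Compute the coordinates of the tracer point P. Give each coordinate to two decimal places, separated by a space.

-1.17 -3.35

A=(0,0), D=(8.00,0)
B = A + 3.00·(cos295°, sin295°) = (1.2679, -2.7189)
|BD| = 7.2605
circle(B,9.00) ∩ circle(D,4.00): a=8.1065, h=3.9095
  candidates: C₊=(7.3205,3.9419) cross=28.385; C₋=(10.2485,-3.3082) cross=-28.385
  mode + wants cross > 0 → take C=(7.3205,3.9419) (cross=28.385)
ex = (C−B)/|BC| = (0.6725,0.7401); ey = (-0.7401,0.6725)
P = B + -2.10·ex + 1.38·ey = (-1.1657,-3.3450)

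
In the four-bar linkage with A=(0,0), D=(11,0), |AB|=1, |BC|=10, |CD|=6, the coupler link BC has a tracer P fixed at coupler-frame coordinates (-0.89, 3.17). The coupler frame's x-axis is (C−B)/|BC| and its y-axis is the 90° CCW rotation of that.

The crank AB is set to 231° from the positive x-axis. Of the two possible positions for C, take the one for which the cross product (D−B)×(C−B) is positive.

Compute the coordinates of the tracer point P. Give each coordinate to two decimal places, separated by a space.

-3.17 1.32

A=(0,0), D=(11.00,0)
B = A + 1.00·(cos231°, sin231°) = (-0.6293, -0.7771)
|BD| = 11.6553
circle(B,10.00) ∩ circle(D,6.00): a=8.5732, h=5.1479
  candidates: C₊=(7.5815,4.9309) cross=60.000; C₋=(8.2680,-5.3419) cross=-60.000
  mode + wants cross > 0 → take C=(7.5815,4.9309) (cross=60.000)
ex = (C−B)/|BC| = (0.8211,0.5708); ey = (-0.5708,0.8211)
P = B + -0.89·ex + 3.17·ey = (-3.1695,1.3177)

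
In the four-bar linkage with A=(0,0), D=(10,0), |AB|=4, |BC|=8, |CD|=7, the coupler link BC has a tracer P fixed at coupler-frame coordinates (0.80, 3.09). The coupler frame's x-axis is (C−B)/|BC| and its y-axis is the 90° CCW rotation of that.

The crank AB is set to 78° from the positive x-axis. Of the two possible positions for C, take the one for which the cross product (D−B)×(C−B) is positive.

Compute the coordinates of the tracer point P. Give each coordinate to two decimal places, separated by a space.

0.47 7.08

A=(0,0), D=(10.00,0)
B = A + 4.00·(cos78°, sin78°) = (0.8316, 3.9126)
|BD| = 9.9683
circle(B,8.00) ∩ circle(D,7.00): a=5.7365, h=5.5760
  candidates: C₊=(8.2964,6.7895) cross=55.584; C₋=(3.9192,-3.4676) cross=-55.584
  mode + wants cross > 0 → take C=(8.2964,6.7895) (cross=55.584)
ex = (C−B)/|BC| = (0.9331,0.3596); ey = (-0.3596,0.9331)
P = B + 0.80·ex + 3.09·ey = (0.4669,7.0836)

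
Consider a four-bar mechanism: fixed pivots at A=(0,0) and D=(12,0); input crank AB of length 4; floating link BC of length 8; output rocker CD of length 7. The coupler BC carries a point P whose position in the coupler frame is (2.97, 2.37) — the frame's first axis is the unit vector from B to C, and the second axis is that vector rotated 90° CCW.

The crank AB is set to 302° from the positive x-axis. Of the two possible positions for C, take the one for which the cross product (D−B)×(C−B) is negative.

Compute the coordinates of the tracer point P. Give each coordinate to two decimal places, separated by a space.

5.78 -2.38

A=(0,0), D=(12.00,0)
B = A + 4.00·(cos302°, sin302°) = (2.1197, -3.3922)
|BD| = 10.4464
circle(B,8.00) ∩ circle(D,7.00): a=5.9412, h=5.3575
  candidates: C₊=(5.9992,3.6042) cross=55.967; C₋=(9.4786,-6.5301) cross=-55.967
  mode - wants cross < 0 → take C=(9.4786,-6.5301) (cross=-55.967)
ex = (C−B)/|BC| = (0.9199,-0.3922); ey = (0.3922,0.9199)
P = B + 2.97·ex + 2.37·ey = (5.7813,-2.3771)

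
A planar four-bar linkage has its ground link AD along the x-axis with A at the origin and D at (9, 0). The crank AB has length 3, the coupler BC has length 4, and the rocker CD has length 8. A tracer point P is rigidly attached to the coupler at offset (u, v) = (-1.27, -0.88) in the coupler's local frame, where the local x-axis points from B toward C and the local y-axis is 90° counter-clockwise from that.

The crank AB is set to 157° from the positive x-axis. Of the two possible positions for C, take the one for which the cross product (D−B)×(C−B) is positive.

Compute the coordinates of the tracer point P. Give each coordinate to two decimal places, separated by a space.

A=(0,0), D=(9.00,0)
B = A + 3.00·(cos157°, sin157°) = (-2.7615, 1.1722)
|BD| = 11.8198
circle(B,4.00) ∩ circle(D,8.00): a=3.8794, h=0.9748
  candidates: C₊=(1.1954,1.7575) cross=11.522; C₋=(1.0021,-0.1826) cross=-11.522
  mode + wants cross > 0 → take C=(1.1954,1.7575) (cross=11.522)
ex = (C−B)/|BC| = (0.9892,0.1463); ey = (-0.1463,0.9892)
P = B + -1.27·ex + -0.88·ey = (-3.8891,0.1158)

-3.89 0.12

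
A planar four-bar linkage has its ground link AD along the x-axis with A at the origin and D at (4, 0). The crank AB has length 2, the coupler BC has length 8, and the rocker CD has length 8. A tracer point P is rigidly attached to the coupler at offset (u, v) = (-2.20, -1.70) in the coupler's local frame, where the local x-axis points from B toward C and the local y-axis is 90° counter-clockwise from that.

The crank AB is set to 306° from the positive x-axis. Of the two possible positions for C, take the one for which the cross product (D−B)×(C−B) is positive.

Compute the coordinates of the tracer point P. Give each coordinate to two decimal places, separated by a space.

3.47 -3.18

A=(0,0), D=(4.00,0)
B = A + 2.00·(cos306°, sin306°) = (1.1756, -1.6180)
|BD| = 3.2551
circle(B,8.00) ∩ circle(D,8.00): a=1.6275, h=7.8327
  candidates: C₊=(-1.3057,5.9874) cross=25.496; C₋=(6.4813,-7.6055) cross=-25.496
  mode + wants cross > 0 → take C=(-1.3057,5.9874) (cross=25.496)
ex = (C−B)/|BC| = (-0.3102,0.9507); ey = (-0.9507,-0.3102)
P = B + -2.20·ex + -1.70·ey = (3.4741,-3.1823)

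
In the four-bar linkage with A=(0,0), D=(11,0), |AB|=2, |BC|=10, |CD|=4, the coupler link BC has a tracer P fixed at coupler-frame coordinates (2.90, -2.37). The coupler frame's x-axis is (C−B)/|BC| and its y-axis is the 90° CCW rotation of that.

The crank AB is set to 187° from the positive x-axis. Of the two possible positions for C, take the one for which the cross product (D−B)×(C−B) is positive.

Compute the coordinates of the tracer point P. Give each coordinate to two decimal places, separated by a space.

1.42 -1.81

A=(0,0), D=(11.00,0)
B = A + 2.00·(cos187°, sin187°) = (-1.9851, -0.2437)
|BD| = 12.9874
circle(B,10.00) ∩ circle(D,4.00): a=9.7276, h=2.3182
  candidates: C₊=(7.6973,2.2566) cross=30.107; C₋=(7.7843,-2.3789) cross=-30.107
  mode + wants cross > 0 → take C=(7.6973,2.2566) (cross=30.107)
ex = (C−B)/|BC| = (0.9682,0.2500); ey = (-0.2500,0.9682)
P = B + 2.90·ex + -2.37·ey = (1.4154,-1.8134)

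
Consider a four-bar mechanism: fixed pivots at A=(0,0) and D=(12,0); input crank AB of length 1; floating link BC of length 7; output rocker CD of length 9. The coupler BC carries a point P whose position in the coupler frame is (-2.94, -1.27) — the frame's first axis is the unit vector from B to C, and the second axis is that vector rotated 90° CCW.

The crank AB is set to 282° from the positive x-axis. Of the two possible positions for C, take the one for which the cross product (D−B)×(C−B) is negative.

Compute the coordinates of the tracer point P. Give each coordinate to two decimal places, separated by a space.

A=(0,0), D=(12.00,0)
B = A + 1.00·(cos282°, sin282°) = (0.2079, -0.9781)
|BD| = 11.8326
circle(B,7.00) ∩ circle(D,9.00): a=4.5641, h=5.3075
  candidates: C₊=(4.3176,4.6884) cross=62.801; C₋=(5.1951,-5.8901) cross=-62.801
  mode - wants cross < 0 → take C=(5.1951,-5.8901) (cross=-62.801)
ex = (C−B)/|BC| = (0.7125,-0.7017); ey = (0.7017,0.7125)
P = B + -2.94·ex + -1.27·ey = (-2.7779,0.1801)

-2.78 0.18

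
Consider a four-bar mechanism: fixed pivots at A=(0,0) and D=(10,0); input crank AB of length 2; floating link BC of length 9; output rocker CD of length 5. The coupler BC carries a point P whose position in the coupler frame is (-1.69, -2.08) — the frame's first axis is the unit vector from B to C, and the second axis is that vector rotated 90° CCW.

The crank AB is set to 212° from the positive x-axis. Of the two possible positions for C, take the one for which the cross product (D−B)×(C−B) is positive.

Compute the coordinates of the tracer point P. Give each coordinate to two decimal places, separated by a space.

-2.18 -3.70

A=(0,0), D=(10.00,0)
B = A + 2.00·(cos212°, sin212°) = (-1.6961, -1.0598)
|BD| = 11.7440
circle(B,9.00) ∩ circle(D,5.00): a=8.2562, h=3.5826
  candidates: C₊=(6.2031,3.2532) cross=42.074; C₋=(6.8497,-3.8828) cross=-42.074
  mode + wants cross > 0 → take C=(6.2031,3.2532) (cross=42.074)
ex = (C−B)/|BC| = (0.8777,0.4792); ey = (-0.4792,0.8777)
P = B + -1.69·ex + -2.08·ey = (-2.1826,-3.6953)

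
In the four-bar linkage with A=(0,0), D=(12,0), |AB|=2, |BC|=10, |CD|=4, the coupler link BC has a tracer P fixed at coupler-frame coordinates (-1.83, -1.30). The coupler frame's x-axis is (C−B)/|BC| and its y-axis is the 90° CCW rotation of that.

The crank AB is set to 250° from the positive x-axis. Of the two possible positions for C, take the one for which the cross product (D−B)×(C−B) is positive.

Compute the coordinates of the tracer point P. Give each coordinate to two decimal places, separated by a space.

-1.87 -3.79

A=(0,0), D=(12.00,0)
B = A + 2.00·(cos250°, sin250°) = (-0.6840, -1.8794)
|BD| = 12.8225
circle(B,10.00) ∩ circle(D,4.00): a=9.6867, h=2.4833
  candidates: C₊=(8.5341,1.9969) cross=31.843; C₋=(9.2621,-2.9161) cross=-31.843
  mode + wants cross > 0 → take C=(8.5341,1.9969) (cross=31.843)
ex = (C−B)/|BC| = (0.9218,0.3876); ey = (-0.3876,0.9218)
P = B + -1.83·ex + -1.30·ey = (-1.8670,-3.7871)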